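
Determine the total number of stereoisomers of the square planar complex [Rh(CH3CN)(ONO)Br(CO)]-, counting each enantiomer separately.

3

In a square planar complex each vertex has one trans partner and two cis neighbours.
Systematic placement gives 3 geometric isomers: (Br/CO trans, CH3CN/ONO trans); (Br/ONO trans, CH3CN/CO trans); (Br/CH3CN trans, CO/ONO trans).
Each arrangement has an internal mirror plane or centre of symmetry, so none is chiral.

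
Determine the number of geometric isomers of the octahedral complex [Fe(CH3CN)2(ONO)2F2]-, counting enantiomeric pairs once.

5

An octahedron has six vertices in three trans pairs; every non-trans pair is cis.
The distinct arrangements are (5 in all): CH3CN trans, ONO trans, F trans; CH3CN trans, ONO cis, F cis; CH3CN cis, ONO trans, F cis; CH3CN cis, ONO cis, F cis (chiral); CH3CN cis, ONO cis, F trans.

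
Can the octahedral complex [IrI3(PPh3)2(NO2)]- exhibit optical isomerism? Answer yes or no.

The six octahedral sites form three mutually perpendicular trans pairs.
There are 3 geometric isomers: I mer, PPh3 trans; I mer, PPh3 cis; I fac, PPh3 cis.
Each arrangement has an internal mirror plane or centre of symmetry, so none is chiral.

no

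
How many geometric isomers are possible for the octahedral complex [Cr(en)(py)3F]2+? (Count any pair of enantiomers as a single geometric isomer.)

2

Each en is bidentate and must span two cis positions.
Working through the distinct placements yields 2 geometric isomers: py mer; py fac.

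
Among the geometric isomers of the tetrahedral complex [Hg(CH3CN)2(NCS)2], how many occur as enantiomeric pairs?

In a tetrahedral complex all four positions are equivalent and every pair of ligands is adjacent — there is no cis/trans distinction.
Only one geometric arrangement is possible.

0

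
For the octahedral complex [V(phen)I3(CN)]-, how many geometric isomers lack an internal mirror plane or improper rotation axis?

The six octahedral sites form three mutually perpendicular trans pairs.
Each phen is bidentate and must span two cis positions.
Systematic placement gives 2 geometric isomers: I fac; I mer.
Each arrangement has an internal mirror plane or centre of symmetry, so none is chiral.

0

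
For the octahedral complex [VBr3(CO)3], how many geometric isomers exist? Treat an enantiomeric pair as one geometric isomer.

In an octahedral complex each vertex has one trans partner and four cis neighbours.
Systematic placement gives 2 geometric isomers: Br mer; Br fac.

2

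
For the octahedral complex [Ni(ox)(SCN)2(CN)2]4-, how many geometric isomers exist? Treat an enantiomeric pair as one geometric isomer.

3

In an octahedral complex each vertex has one trans partner and four cis neighbours.
Each ox is bidentate and must span two cis positions.
Systematic placement gives 3 geometric isomers: SCN cis, CN trans; SCN cis, CN cis (chiral); SCN trans, CN cis.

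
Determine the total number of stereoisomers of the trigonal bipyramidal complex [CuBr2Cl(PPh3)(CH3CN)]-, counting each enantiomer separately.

10

In a trigonal bipyramid the two axial positions differ from the three equatorial ones.
Systematic enumeration (placing each ligand type in turn and discarding arrangements equivalent by rotation or reflection) gives 7 geometric isomers.
Of these, 3 lack any improper symmetry element and so occur as enantiomeric pairs, giving 7 + 3 = 10 stereoisomers in total.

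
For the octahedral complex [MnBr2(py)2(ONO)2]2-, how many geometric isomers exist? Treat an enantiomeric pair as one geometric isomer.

5

The six octahedral sites form three mutually perpendicular trans pairs.
Working through the distinct placements yields 5 geometric isomers: Br trans, py trans, ONO trans; Br trans, py cis, ONO cis; Br cis, py trans, ONO cis; Br cis, py cis, ONO cis (chiral); Br cis, py cis, ONO trans.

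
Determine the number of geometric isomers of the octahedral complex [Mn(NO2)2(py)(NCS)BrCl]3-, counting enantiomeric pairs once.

Placing the ligands in turn and identifying arrangements related by rotation or reflection leaves 9 distinct geometric isomers.

9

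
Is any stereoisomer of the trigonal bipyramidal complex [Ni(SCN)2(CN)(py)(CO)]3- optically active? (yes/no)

In a trigonal bipyramid the two axial positions differ from the three equatorial ones.
Placing the ligands in turn and identifying arrangements related by rotation or reflection leaves 7 distinct geometric isomers.
Of these, 3 lack any improper symmetry element and so occur as enantiomeric pairs, giving 7 + 3 = 10 stereoisomers in total.

yes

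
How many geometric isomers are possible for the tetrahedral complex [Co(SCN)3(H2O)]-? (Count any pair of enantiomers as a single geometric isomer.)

1

In a tetrahedral complex all four positions are equivalent and every pair of ligands is adjacent — there is no cis/trans distinction.
Only one geometric arrangement is possible.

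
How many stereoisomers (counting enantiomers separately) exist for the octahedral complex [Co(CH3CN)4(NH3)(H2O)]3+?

2

An octahedron has six vertices in three trans pairs; every non-trans pair is cis.
There are 2 geometric isomers: NH3 and H2O mutually trans; NH3 and H2O mutually cis.
Each arrangement has an internal mirror plane or centre of symmetry, so none is chiral.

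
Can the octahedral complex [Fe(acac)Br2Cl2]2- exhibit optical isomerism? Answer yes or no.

Each acac is bidentate and must span two cis positions.
Working through the distinct placements yields 3 geometric isomers: Br trans, Cl cis; Br cis, Cl cis (chiral); Br cis, Cl trans.
One of these lacks any improper symmetry element and so occurs as an enantiomeric pair, giving 3 + 1 = 4 stereoisomers in total.

yes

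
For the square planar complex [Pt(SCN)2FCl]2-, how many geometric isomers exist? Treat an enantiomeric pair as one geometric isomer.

2

Systematic placement gives 2 geometric isomers: SCN cis; SCN trans.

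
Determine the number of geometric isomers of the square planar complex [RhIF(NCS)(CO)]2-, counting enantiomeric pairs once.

3

A square has two trans pairs of vertices; adjacent vertices are cis.
Working through the distinct placements yields 3 geometric isomers: (CO/I trans, F/NCS trans); (CO/NCS trans, F/I trans); (CO/F trans, I/NCS trans).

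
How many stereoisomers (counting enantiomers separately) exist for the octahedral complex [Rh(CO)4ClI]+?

2

An octahedron has six vertices in three trans pairs; every non-trans pair is cis.
There are 2 geometric isomers: Cl and I mutually trans; Cl and I mutually cis.
Each arrangement has an internal mirror plane or centre of symmetry, so none is chiral.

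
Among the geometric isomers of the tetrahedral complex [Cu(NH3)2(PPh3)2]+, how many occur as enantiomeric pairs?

0

All four vertices of a tetrahedron are equivalent and mutually adjacent, so cis/trans isomerism cannot arise.
Only one geometric arrangement is possible.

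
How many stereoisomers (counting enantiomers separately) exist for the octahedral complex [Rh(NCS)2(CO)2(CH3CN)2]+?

An octahedron has six vertices in three trans pairs; every non-trans pair is cis.
The distinct arrangements are (5 in all): NCS trans, CO trans, CH3CN trans; NCS cis, CO cis, CH3CN trans; NCS trans, CO cis, CH3CN cis; NCS cis, CO cis, CH3CN cis (chiral); NCS cis, CO trans, CH3CN cis.
One of these lacks any improper symmetry element and so occurs as an enantiomeric pair, giving 5 + 1 = 6 stereoisomers in total.

6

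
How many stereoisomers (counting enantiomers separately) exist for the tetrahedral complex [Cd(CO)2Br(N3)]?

In a tetrahedral complex all four positions are equivalent and every pair of ligands is adjacent — there is no cis/trans distinction.
Only one geometric arrangement is possible.

1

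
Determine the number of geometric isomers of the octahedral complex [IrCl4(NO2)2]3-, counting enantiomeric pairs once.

2

The six octahedral sites form three mutually perpendicular trans pairs.
Working through the distinct placements yields 2 geometric isomers: NO2 trans; NO2 cis.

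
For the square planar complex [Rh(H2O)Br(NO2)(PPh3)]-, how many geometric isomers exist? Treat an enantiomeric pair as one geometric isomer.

A square has two trans pairs of vertices; adjacent vertices are cis.
Working through the distinct placements yields 3 geometric isomers: (Br/NO2 trans, H2O/PPh3 trans); (Br/PPh3 trans, H2O/NO2 trans); (Br/H2O trans, NO2/PPh3 trans).

3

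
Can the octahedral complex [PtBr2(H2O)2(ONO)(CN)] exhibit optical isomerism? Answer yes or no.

In an octahedral complex each vertex has one trans partner and four cis neighbours.
The distinct arrangements are (6 in all): Br trans, H2O cis; Br trans, H2O trans; Br cis, H2O cis (3 arrangements, 2 chiral); Br cis, H2O trans.
Of these, 2 lack any improper symmetry element and so occur as enantiomeric pairs, giving 6 + 2 = 8 stereoisomers in total.

yes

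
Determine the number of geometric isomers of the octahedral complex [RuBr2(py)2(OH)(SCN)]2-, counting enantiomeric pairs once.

6

In an octahedral complex each vertex has one trans partner and four cis neighbours.
The distinct arrangements are (6 in all): Br trans, py trans; Br trans, py cis; Br cis, py trans; Br cis, py cis (3 arrangements, 2 chiral).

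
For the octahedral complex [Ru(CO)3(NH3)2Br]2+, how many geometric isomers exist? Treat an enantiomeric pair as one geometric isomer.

3

The six octahedral sites form three mutually perpendicular trans pairs.
There are 3 geometric isomers: CO mer, NH3 trans; CO fac, NH3 cis; CO mer, NH3 cis.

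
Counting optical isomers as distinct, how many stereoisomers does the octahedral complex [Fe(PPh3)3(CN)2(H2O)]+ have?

An octahedron has six vertices in three trans pairs; every non-trans pair is cis.
Systematic placement gives 3 geometric isomers: PPh3 mer, CN trans; PPh3 mer, CN cis; PPh3 fac, CN cis.
Each arrangement has an internal mirror plane or centre of symmetry, so none is chiral.

3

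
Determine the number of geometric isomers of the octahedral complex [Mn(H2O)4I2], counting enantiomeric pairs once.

The six octahedral sites form three mutually perpendicular trans pairs.
There are 2 geometric isomers: I trans; I cis.

2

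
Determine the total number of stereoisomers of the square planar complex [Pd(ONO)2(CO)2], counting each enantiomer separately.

In a square planar complex each vertex has one trans partner and two cis neighbours.
Working through the distinct placements yields 2 geometric isomers: ONO cis; ONO trans.
Each arrangement has an internal mirror plane or centre of symmetry, so none is chiral.

2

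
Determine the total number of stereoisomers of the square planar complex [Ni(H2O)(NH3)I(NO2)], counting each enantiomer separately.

3

In a square planar complex each vertex has one trans partner and two cis neighbours.
Working through the distinct placements yields 3 geometric isomers: (H2O/NH3 trans, I/NO2 trans); (H2O/NO2 trans, I/NH3 trans); (H2O/I trans, NH3/NO2 trans).
Each arrangement has an internal mirror plane or centre of symmetry, so none is chiral.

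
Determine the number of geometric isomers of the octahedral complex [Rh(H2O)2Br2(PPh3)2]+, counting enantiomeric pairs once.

An octahedron has six vertices in three trans pairs; every non-trans pair is cis.
Systematic placement gives 5 geometric isomers: H2O trans, Br trans, PPh3 trans; H2O cis, Br trans, PPh3 cis; H2O cis, Br cis, PPh3 trans; H2O cis, Br cis, PPh3 cis (chiral); H2O trans, Br cis, PPh3 cis.

5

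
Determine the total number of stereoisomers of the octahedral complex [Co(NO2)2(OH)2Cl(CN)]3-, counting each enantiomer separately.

In an octahedral complex each vertex has one trans partner and four cis neighbours.
Working through the distinct placements yields 6 geometric isomers: NO2 trans, OH trans; NO2 cis, OH cis (3 arrangements, 2 chiral); NO2 cis, OH trans; NO2 trans, OH cis.
Of these, 2 lack any improper symmetry element and so occur as enantiomeric pairs, giving 6 + 2 = 8 stereoisomers in total.

8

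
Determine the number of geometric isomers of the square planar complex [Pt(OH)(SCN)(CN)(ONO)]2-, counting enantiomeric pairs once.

In a square planar complex each vertex has one trans partner and two cis neighbours.
The distinct arrangements are (3 in all): (CN/ONO trans, OH/SCN trans); (CN/SCN trans, OH/ONO trans); (CN/OH trans, ONO/SCN trans).

3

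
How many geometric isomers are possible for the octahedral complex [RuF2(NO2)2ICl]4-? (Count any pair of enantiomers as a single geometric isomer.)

6

There are 6 geometric isomers: F cis, NO2 trans; F cis, NO2 cis (3 arrangements, 2 chiral); F trans, NO2 trans; F trans, NO2 cis.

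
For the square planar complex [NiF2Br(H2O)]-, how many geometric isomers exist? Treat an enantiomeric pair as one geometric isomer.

There are 2 geometric isomers: F cis; F trans.

2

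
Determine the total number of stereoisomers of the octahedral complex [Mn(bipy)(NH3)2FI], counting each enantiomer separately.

6

Each bipy is bidentate and must span two cis positions.
The distinct arrangements are (4 in all): NH3 cis (3 arrangements, 2 chiral); NH3 trans.
Of these, 2 lack any improper symmetry element and so occur as enantiomeric pairs, giving 4 + 2 = 6 stereoisomers in total.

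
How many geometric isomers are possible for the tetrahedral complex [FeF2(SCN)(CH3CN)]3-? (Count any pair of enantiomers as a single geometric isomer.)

In a tetrahedral complex all four positions are equivalent and every pair of ligands is adjacent — there is no cis/trans distinction.
Only one geometric arrangement is possible.

1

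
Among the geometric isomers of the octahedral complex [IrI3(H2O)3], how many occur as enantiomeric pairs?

0

There are 2 geometric isomers: I mer; I fac.
Each arrangement has an internal mirror plane or centre of symmetry, so none is chiral.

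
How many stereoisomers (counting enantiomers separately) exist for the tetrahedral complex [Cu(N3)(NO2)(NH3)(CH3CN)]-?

2

Only one geometric arrangement is possible; it has no improper symmetry element, so it exists as a pair of enantiomers (2 stereoisomers).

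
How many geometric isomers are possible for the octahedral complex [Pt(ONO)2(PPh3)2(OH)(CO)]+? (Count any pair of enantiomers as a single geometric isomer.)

6

The six octahedral sites form three mutually perpendicular trans pairs.
Working through the distinct placements yields 6 geometric isomers: ONO trans, PPh3 trans; ONO cis, PPh3 cis (3 arrangements, 2 chiral); ONO cis, PPh3 trans; ONO trans, PPh3 cis.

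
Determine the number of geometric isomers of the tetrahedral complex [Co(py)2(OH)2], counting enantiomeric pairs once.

Only one geometric arrangement is possible.

1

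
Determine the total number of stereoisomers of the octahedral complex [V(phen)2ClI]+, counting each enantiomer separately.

The six octahedral sites form three mutually perpendicular trans pairs.
Each phen is bidentate and must span two cis positions.
The distinct arrangements are (2 in all): Cl and I mutually trans; Cl and I mutually cis (chiral).
One of these lacks any improper symmetry element and so occurs as an enantiomeric pair, giving 2 + 1 = 3 stereoisomers in total.

3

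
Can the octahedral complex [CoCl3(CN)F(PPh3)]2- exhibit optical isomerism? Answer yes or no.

yes

Systematic placement gives 4 geometric isomers: Cl mer (3 arrangements); Cl fac (chiral).
One of these lacks any improper symmetry element and so occurs as an enantiomeric pair, giving 4 + 1 = 5 stereoisomers in total.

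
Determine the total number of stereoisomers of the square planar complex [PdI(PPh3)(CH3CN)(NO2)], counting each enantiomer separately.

A square has two trans pairs of vertices; adjacent vertices are cis.
There are 3 geometric isomers: (CH3CN/NO2 trans, I/PPh3 trans); (CH3CN/PPh3 trans, I/NO2 trans); (CH3CN/I trans, NO2/PPh3 trans).
Each arrangement has an internal mirror plane or centre of symmetry, so none is chiral.

3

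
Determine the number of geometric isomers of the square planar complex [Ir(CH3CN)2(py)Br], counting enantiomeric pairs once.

In a square planar complex each vertex has one trans partner and two cis neighbours.
There are 2 geometric isomers: CH3CN cis; CH3CN trans.

2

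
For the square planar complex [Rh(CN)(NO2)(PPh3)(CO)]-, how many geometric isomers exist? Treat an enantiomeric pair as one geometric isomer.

In a square planar complex each vertex has one trans partner and two cis neighbours.
Working through the distinct placements yields 3 geometric isomers: (CN/NO2 trans, CO/PPh3 trans); (CN/PPh3 trans, CO/NO2 trans); (CN/CO trans, NO2/PPh3 trans).

3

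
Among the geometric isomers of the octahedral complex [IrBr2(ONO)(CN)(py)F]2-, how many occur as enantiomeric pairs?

An octahedron has six vertices in three trans pairs; every non-trans pair is cis.
Systematic enumeration (placing each ligand type in turn and discarding arrangements equivalent by rotation or reflection) gives 9 geometric isomers.
Of these, 6 lack any improper symmetry element and so occur as enantiomeric pairs, giving 9 + 6 = 15 stereoisomers in total.

6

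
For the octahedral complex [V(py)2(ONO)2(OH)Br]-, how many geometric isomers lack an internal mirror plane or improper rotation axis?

Systematic placement gives 6 geometric isomers: py trans, ONO trans; py cis, ONO cis (3 arrangements, 2 chiral); py trans, ONO cis; py cis, ONO trans.
Of these, 2 lack any improper symmetry element and so occur as enantiomeric pairs, giving 6 + 2 = 8 stereoisomers in total.

2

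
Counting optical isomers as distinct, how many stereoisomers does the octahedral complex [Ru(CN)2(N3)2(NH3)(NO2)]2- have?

8

Working through the distinct placements yields 6 geometric isomers: CN trans, N3 trans; CN trans, N3 cis; CN cis, N3 cis (3 arrangements, 2 chiral); CN cis, N3 trans.
Of these, 2 lack any improper symmetry element and so occur as enantiomeric pairs, giving 6 + 2 = 8 stereoisomers in total.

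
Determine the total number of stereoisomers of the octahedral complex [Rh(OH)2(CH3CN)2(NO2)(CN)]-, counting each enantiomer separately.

8

Working through the distinct placements yields 6 geometric isomers: OH trans, CH3CN trans; OH cis, CH3CN trans; OH trans, CH3CN cis; OH cis, CH3CN cis (3 arrangements, 2 chiral).
Of these, 2 lack any improper symmetry element and so occur as enantiomeric pairs, giving 6 + 2 = 8 stereoisomers in total.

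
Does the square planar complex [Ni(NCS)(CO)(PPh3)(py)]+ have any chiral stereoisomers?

no

Working through the distinct placements yields 3 geometric isomers: (CO/PPh3 trans, NCS/py trans); (CO/py trans, NCS/PPh3 trans); (CO/NCS trans, PPh3/py trans).
Each arrangement has an internal mirror plane or centre of symmetry, so none is chiral.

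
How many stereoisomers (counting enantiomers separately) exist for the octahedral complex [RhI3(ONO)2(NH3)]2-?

The six octahedral sites form three mutually perpendicular trans pairs.
There are 3 geometric isomers: I mer, ONO trans; I mer, ONO cis; I fac, ONO cis.
Each arrangement has an internal mirror plane or centre of symmetry, so none is chiral.

3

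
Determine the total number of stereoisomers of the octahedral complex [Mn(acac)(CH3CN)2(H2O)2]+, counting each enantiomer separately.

4

The six octahedral sites form three mutually perpendicular trans pairs.
Each acac is bidentate and must span two cis positions.
Working through the distinct placements yields 3 geometric isomers: CH3CN trans, H2O cis; CH3CN cis, H2O cis (chiral); CH3CN cis, H2O trans.
One of these lacks any improper symmetry element and so occurs as an enantiomeric pair, giving 3 + 1 = 4 stereoisomers in total.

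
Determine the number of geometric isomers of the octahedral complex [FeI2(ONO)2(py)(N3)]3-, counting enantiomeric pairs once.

An octahedron has six vertices in three trans pairs; every non-trans pair is cis.
Systematic placement gives 6 geometric isomers: I trans, ONO cis; I trans, ONO trans; I cis, ONO cis (3 arrangements, 2 chiral); I cis, ONO trans.

6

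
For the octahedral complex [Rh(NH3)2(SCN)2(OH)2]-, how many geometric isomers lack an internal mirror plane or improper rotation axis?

An octahedron has six vertices in three trans pairs; every non-trans pair is cis.
The distinct arrangements are (5 in all): NH3 trans, SCN trans, OH trans; NH3 trans, SCN cis, OH cis; NH3 cis, SCN trans, OH cis; NH3 cis, SCN cis, OH cis (chiral); NH3 cis, SCN cis, OH trans.
One of these lacks any improper symmetry element and so occurs as an enantiomeric pair, giving 5 + 1 = 6 stereoisomers in total.

1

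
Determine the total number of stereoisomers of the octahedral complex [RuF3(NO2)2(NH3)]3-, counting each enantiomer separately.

The distinct arrangements are (3 in all): F mer, NO2 trans; F mer, NO2 cis; F fac, NO2 cis.
Each arrangement has an internal mirror plane or centre of symmetry, so none is chiral.

3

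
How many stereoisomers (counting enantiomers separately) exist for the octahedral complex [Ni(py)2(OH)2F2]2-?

6

There are 5 geometric isomers: py trans, OH trans, F trans; py cis, OH cis, F trans; py trans, OH cis, F cis; py cis, OH cis, F cis (chiral); py cis, OH trans, F cis.
One of these lacks any improper symmetry element and so occurs as an enantiomeric pair, giving 5 + 1 = 6 stereoisomers in total.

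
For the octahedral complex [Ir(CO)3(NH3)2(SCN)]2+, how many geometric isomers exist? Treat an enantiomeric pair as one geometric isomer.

In an octahedral complex each vertex has one trans partner and four cis neighbours.
Working through the distinct placements yields 3 geometric isomers: CO mer, NH3 cis; CO mer, NH3 trans; CO fac, NH3 cis.

3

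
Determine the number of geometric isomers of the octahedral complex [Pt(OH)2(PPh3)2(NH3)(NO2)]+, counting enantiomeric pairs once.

The six octahedral sites form three mutually perpendicular trans pairs.
There are 6 geometric isomers: OH trans, PPh3 trans; OH cis, PPh3 cis (3 arrangements, 2 chiral); OH cis, PPh3 trans; OH trans, PPh3 cis.

6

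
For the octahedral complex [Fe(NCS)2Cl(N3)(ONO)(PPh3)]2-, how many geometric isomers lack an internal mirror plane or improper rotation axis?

6

An octahedron has six vertices in three trans pairs; every non-trans pair is cis.
Placing the ligands in turn and identifying arrangements related by rotation or reflection leaves 9 distinct geometric isomers.
Of these, 6 lack any improper symmetry element and so occur as enantiomeric pairs, giving 9 + 6 = 15 stereoisomers in total.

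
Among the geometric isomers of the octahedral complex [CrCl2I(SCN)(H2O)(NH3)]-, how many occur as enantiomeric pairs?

6

The six octahedral sites form three mutually perpendicular trans pairs.
Placing the ligands in turn and identifying arrangements related by rotation or reflection leaves 9 distinct geometric isomers.
Of these, 6 lack any improper symmetry element and so occur as enantiomeric pairs, giving 9 + 6 = 15 stereoisomers in total.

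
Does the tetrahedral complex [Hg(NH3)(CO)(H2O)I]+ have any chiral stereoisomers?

yes

Only one geometric arrangement is possible; it has no improper symmetry element, so it exists as a pair of enantiomers (2 stereoisomers).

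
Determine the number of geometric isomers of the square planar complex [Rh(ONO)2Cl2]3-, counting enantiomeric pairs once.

2

In a square planar complex each vertex has one trans partner and two cis neighbours.
There are 2 geometric isomers: ONO cis; ONO trans.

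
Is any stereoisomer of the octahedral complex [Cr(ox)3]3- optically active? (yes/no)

yes

Each ox is bidentate and must span two cis positions.
Only one geometric arrangement is possible; it has no improper symmetry element, so it exists as a pair of enantiomers (2 stereoisomers).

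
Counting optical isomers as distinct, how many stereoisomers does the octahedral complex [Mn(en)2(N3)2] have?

3

The six octahedral sites form three mutually perpendicular trans pairs.
Each en is bidentate and must span two cis positions.
Systematic placement gives 2 geometric isomers: N3 trans; N3 cis (chiral).
One of these lacks any improper symmetry element and so occurs as an enantiomeric pair, giving 2 + 1 = 3 stereoisomers in total.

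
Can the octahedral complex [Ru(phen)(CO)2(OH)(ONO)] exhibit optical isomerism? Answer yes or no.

yes

In an octahedral complex each vertex has one trans partner and four cis neighbours.
Each phen is bidentate and must span two cis positions.
There are 4 geometric isomers: CO trans; CO cis (3 arrangements, 2 chiral).
Of these, 2 lack any improper symmetry element and so occur as enantiomeric pairs, giving 4 + 2 = 6 stereoisomers in total.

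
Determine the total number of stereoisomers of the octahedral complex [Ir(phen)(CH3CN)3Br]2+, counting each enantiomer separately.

2

The six octahedral sites form three mutually perpendicular trans pairs.
Each phen is bidentate and must span two cis positions.
There are 2 geometric isomers: CH3CN fac; CH3CN mer.
Each arrangement has an internal mirror plane or centre of symmetry, so none is chiral.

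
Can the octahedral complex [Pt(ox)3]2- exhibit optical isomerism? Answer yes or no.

yes

In an octahedral complex each vertex has one trans partner and four cis neighbours.
Each ox is bidentate and must span two cis positions.
Only one geometric arrangement is possible; it has no improper symmetry element, so it exists as a pair of enantiomers (2 stereoisomers).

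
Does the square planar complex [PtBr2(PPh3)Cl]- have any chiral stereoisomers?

A square has two trans pairs of vertices; adjacent vertices are cis.
Working through the distinct placements yields 2 geometric isomers: Br cis; Br trans.
Each arrangement has an internal mirror plane or centre of symmetry, so none is chiral.

no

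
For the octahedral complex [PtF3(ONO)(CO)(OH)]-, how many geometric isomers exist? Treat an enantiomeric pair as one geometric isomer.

In an octahedral complex each vertex has one trans partner and four cis neighbours.
The distinct arrangements are (4 in all): F mer (3 arrangements); F fac (chiral).

4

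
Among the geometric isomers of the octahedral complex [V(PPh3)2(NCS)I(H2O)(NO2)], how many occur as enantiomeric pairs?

In an octahedral complex each vertex has one trans partner and four cis neighbours.
Placing the ligands in turn and identifying arrangements related by rotation or reflection leaves 9 distinct geometric isomers.
Of these, 6 lack any improper symmetry element and so occur as enantiomeric pairs, giving 9 + 6 = 15 stereoisomers in total.

6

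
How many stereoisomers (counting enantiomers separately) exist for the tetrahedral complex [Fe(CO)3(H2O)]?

All four vertices of a tetrahedron are equivalent and mutually adjacent, so cis/trans isomerism cannot arise.
Only one geometric arrangement is possible.

1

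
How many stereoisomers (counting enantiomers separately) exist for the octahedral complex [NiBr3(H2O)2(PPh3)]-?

3

The six octahedral sites form three mutually perpendicular trans pairs.
The distinct arrangements are (3 in all): Br mer, H2O cis; Br mer, H2O trans; Br fac, H2O cis.
Each arrangement has an internal mirror plane or centre of symmetry, so none is chiral.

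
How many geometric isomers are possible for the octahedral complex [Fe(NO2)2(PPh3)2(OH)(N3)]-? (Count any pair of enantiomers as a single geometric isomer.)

Working through the distinct placements yields 6 geometric isomers: NO2 cis, PPh3 trans; NO2 cis, PPh3 cis (3 arrangements, 2 chiral); NO2 trans, PPh3 trans; NO2 trans, PPh3 cis.

6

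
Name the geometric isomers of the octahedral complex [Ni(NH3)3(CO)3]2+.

fac and mer

In an octahedral complex each vertex has one trans partner and four cis neighbours.
Working through the distinct placements yields 2 geometric isomers: NH3 mer; NH3 fac.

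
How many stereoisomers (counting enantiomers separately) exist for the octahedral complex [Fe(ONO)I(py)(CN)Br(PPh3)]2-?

In an octahedral complex each vertex has one trans partner and four cis neighbours.
Placing the ligands in turn and identifying arrangements related by rotation or reflection leaves 15 distinct geometric isomers.
Of these, 15 lack any improper symmetry element and so occur as enantiomeric pairs, giving 15 + 15 = 30 stereoisomers in total.

30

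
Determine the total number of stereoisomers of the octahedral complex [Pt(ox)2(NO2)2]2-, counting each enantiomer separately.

3

Each ox is bidentate and must span two cis positions.
Working through the distinct placements yields 2 geometric isomers: NO2 trans; NO2 cis (chiral).
One of these lacks any improper symmetry element and so occurs as an enantiomeric pair, giving 2 + 1 = 3 stereoisomers in total.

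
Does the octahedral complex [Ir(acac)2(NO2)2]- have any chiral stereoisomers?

yes

An octahedron has six vertices in three trans pairs; every non-trans pair is cis.
Each acac is bidentate and must span two cis positions.
The distinct arrangements are (2 in all): NO2 trans; NO2 cis (chiral).
One of these lacks any improper symmetry element and so occurs as an enantiomeric pair, giving 2 + 1 = 3 stereoisomers in total.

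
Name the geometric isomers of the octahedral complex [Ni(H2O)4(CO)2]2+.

cis and trans

An octahedron has six vertices in three trans pairs; every non-trans pair is cis.
There are 2 geometric isomers: CO trans; CO cis.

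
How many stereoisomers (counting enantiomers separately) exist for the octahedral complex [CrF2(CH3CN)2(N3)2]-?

6

An octahedron has six vertices in three trans pairs; every non-trans pair is cis.
Working through the distinct placements yields 5 geometric isomers: F trans, CH3CN trans, N3 trans; F cis, CH3CN trans, N3 cis; F cis, CH3CN cis, N3 trans; F cis, CH3CN cis, N3 cis (chiral); F trans, CH3CN cis, N3 cis.
One of these lacks any improper symmetry element and so occurs as an enantiomeric pair, giving 5 + 1 = 6 stereoisomers in total.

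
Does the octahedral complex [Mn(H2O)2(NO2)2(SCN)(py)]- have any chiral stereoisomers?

In an octahedral complex each vertex has one trans partner and four cis neighbours.
Working through the distinct placements yields 6 geometric isomers: H2O trans, NO2 trans; H2O trans, NO2 cis; H2O cis, NO2 cis (3 arrangements, 2 chiral); H2O cis, NO2 trans.
Of these, 2 lack any improper symmetry element and so occur as enantiomeric pairs, giving 6 + 2 = 8 stereoisomers in total.

yes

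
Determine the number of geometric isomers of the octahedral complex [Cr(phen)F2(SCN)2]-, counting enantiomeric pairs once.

3

An octahedron has six vertices in three trans pairs; every non-trans pair is cis.
Each phen is bidentate and must span two cis positions.
The distinct arrangements are (3 in all): F trans, SCN cis; F cis, SCN cis (chiral); F cis, SCN trans.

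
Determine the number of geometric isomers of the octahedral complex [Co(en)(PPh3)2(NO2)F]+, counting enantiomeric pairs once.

4

The six octahedral sites form three mutually perpendicular trans pairs.
Each en is bidentate and must span two cis positions.
There are 4 geometric isomers: PPh3 cis (3 arrangements, 2 chiral); PPh3 trans.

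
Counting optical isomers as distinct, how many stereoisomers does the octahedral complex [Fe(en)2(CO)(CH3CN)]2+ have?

3

Each en is bidentate and must span two cis positions.
Working through the distinct placements yields 2 geometric isomers: CO and CH3CN mutually trans; CO and CH3CN mutually cis (chiral).
One of these lacks any improper symmetry element and so occurs as an enantiomeric pair, giving 2 + 1 = 3 stereoisomers in total.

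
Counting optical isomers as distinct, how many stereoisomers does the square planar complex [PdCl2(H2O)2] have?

In a square planar complex each vertex has one trans partner and two cis neighbours.
Systematic placement gives 2 geometric isomers: Cl cis; Cl trans.
Each arrangement has an internal mirror plane or centre of symmetry, so none is chiral.

2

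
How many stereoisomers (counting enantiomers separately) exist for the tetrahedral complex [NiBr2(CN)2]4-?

1

In a tetrahedral complex all four positions are equivalent and every pair of ligands is adjacent — there is no cis/trans distinction.
Only one geometric arrangement is possible.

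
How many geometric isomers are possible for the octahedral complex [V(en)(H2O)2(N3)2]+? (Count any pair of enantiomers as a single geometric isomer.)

3

Each en is bidentate and must span two cis positions.
Working through the distinct placements yields 3 geometric isomers: H2O trans, N3 cis; H2O cis, N3 cis (chiral); H2O cis, N3 trans.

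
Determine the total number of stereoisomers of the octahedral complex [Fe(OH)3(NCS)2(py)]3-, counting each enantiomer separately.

3

An octahedron has six vertices in three trans pairs; every non-trans pair is cis.
The distinct arrangements are (3 in all): OH mer, NCS trans; OH fac, NCS cis; OH mer, NCS cis.
Each arrangement has an internal mirror plane or centre of symmetry, so none is chiral.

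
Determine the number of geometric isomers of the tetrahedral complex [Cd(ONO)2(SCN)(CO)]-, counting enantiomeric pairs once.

In a tetrahedral complex all four positions are equivalent and every pair of ligands is adjacent — there is no cis/trans distinction.
Only one geometric arrangement is possible.

1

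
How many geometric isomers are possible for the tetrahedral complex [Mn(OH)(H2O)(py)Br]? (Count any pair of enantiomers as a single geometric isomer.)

In a tetrahedral complex all four positions are equivalent and every pair of ligands is adjacent — there is no cis/trans distinction.
Only one geometric arrangement is possible; it has no improper symmetry element, so it exists as a pair of enantiomers (2 stereoisomers).

1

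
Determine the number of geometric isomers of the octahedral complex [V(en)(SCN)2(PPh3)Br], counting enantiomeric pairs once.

4

In an octahedral complex each vertex has one trans partner and four cis neighbours.
Each en is bidentate and must span two cis positions.
The distinct arrangements are (4 in all): SCN cis (3 arrangements, 2 chiral); SCN trans.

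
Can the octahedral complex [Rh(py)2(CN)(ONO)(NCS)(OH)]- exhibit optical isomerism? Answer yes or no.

yes

An octahedron has six vertices in three trans pairs; every non-trans pair is cis.
Systematic enumeration (placing each ligand type in turn and discarding arrangements equivalent by rotation or reflection) gives 9 geometric isomers.
Of these, 6 lack any improper symmetry element and so occur as enantiomeric pairs, giving 9 + 6 = 15 stereoisomers in total.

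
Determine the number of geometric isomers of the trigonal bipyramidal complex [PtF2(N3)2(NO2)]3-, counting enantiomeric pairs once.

5

A trigonal bipyramid has two axial and three equatorial sites, which are chemically inequivalent.
Exhaustive case analysis gives 5 geometric isomers.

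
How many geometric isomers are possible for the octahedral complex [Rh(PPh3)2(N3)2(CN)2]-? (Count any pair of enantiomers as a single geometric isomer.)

5

The distinct arrangements are (5 in all): PPh3 trans, N3 trans, CN trans; PPh3 cis, N3 cis, CN trans; PPh3 trans, N3 cis, CN cis; PPh3 cis, N3 cis, CN cis (chiral); PPh3 cis, N3 trans, CN cis.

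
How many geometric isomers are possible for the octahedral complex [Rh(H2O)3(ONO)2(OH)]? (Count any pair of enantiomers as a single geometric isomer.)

3

Systematic placement gives 3 geometric isomers: H2O mer, ONO trans; H2O mer, ONO cis; H2O fac, ONO cis.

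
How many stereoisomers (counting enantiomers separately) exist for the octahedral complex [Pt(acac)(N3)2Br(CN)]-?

6

The six octahedral sites form three mutually perpendicular trans pairs.
Each acac is bidentate and must span two cis positions.
The distinct arrangements are (4 in all): N3 cis (3 arrangements, 2 chiral); N3 trans.
Of these, 2 lack any improper symmetry element and so occur as enantiomeric pairs, giving 4 + 2 = 6 stereoisomers in total.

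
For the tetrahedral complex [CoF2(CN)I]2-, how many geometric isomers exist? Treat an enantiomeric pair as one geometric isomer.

In a tetrahedral complex all four positions are equivalent and every pair of ligands is adjacent — there is no cis/trans distinction.
Only one geometric arrangement is possible.

1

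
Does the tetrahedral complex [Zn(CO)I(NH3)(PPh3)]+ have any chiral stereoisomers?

All four vertices of a tetrahedron are equivalent and mutually adjacent, so cis/trans isomerism cannot arise.
Only one geometric arrangement is possible; it has no improper symmetry element, so it exists as a pair of enantiomers (2 stereoisomers).

yes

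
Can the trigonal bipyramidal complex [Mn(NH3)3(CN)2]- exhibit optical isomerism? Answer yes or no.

no

A trigonal bipyramid has two axial and three equatorial sites, which are chemically inequivalent.
Systematic placement gives 3 geometric isomers: CN both axial; CN one axial, one equatorial; CN both equatorial.
Each arrangement has an internal mirror plane or centre of symmetry, so none is chiral.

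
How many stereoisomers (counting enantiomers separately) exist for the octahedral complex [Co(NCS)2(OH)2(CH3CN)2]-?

6

In an octahedral complex each vertex has one trans partner and four cis neighbours.
Working through the distinct placements yields 5 geometric isomers: NCS trans, OH trans, CH3CN trans; NCS cis, OH cis, CH3CN trans; NCS cis, OH trans, CH3CN cis; NCS cis, OH cis, CH3CN cis (chiral); NCS trans, OH cis, CH3CN cis.
One of these lacks any improper symmetry element and so occurs as an enantiomeric pair, giving 5 + 1 = 6 stereoisomers in total.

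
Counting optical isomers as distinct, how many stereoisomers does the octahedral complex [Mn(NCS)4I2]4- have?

2

In an octahedral complex each vertex has one trans partner and four cis neighbours.
The distinct arrangements are (2 in all): I trans; I cis.
Each arrangement has an internal mirror plane or centre of symmetry, so none is chiral.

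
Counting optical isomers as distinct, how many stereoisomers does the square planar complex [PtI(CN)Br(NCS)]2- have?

3

A square has two trans pairs of vertices; adjacent vertices are cis.
Working through the distinct placements yields 3 geometric isomers: (Br/I trans, CN/NCS trans); (Br/NCS trans, CN/I trans); (Br/CN trans, I/NCS trans).
Each arrangement has an internal mirror plane or centre of symmetry, so none is chiral.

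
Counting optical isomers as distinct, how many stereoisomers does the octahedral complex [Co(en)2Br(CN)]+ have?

3

In an octahedral complex each vertex has one trans partner and four cis neighbours.
Each en is bidentate and must span two cis positions.
The distinct arrangements are (2 in all): Br and CN mutually trans; Br and CN mutually cis (chiral).
One of these lacks any improper symmetry element and so occurs as an enantiomeric pair, giving 2 + 1 = 3 stereoisomers in total.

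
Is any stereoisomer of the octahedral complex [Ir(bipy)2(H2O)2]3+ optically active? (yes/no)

Each bipy is bidentate and must span two cis positions.
The distinct arrangements are (2 in all): H2O trans; H2O cis (chiral).
One of these lacks any improper symmetry element and so occurs as an enantiomeric pair, giving 2 + 1 = 3 stereoisomers in total.

yes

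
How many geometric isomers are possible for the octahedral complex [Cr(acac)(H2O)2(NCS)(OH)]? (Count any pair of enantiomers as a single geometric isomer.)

The six octahedral sites form three mutually perpendicular trans pairs.
Each acac is bidentate and must span two cis positions.
Systematic placement gives 4 geometric isomers: H2O trans; H2O cis (3 arrangements, 2 chiral).

4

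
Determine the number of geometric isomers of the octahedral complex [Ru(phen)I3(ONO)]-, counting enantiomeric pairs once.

2

Each phen is bidentate and must span two cis positions.
The distinct arrangements are (2 in all): I mer; I fac.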